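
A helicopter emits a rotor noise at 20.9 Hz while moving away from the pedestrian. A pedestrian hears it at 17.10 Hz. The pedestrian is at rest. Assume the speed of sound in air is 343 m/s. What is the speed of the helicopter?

76 m/s

f' = f · v/(v + v_s) ⇒ v_s = v · |1 − f/f'|.
v_s = 343 × |1 − 20.9/17.10| = 343 × 0.2222 ≈ 76 m/s.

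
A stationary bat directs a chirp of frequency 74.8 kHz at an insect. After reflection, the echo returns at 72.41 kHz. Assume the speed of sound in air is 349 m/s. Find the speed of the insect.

5.7 m/s

Double Doppler shift off a moving reflector: f₂ = f₀ · (v + u)/(v − u) (u > 0 toward emitter).
Rearranging, u = v · (f₂ − f₀)/(f₂ + f₀) = 349 × -2.39/147.21 ≈ -5.7 m/s.
So the insect is moving at 5.7 m/s away from the emitter.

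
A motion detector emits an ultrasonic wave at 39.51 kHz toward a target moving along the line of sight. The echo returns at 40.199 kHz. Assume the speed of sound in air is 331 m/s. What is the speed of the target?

2.86 m/s

Double Doppler shift off a moving reflector: f₂ = f₀ · (v + u)/(v − u) (u > 0 toward emitter).
Rearranging, u = v · (f₂ − f₀)/(f₂ + f₀) = 331 × 0.689/79.709 ≈ 2.86 m/s.
So the target is moving at 2.86 m/s toward the emitter.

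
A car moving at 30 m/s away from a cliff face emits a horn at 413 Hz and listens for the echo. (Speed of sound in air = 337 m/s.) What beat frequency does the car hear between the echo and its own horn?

The cliff face receives the sound from a moving source: f₁ = f₀ · v/(v + v_e) = 413 × 337/367 ≈ 379.2 Hz.
On the return leg the car is a moving observer: f₂ = f₁ · (v − v_e)/v = 379.2 × 307/337 ≈ 345.5 Hz.
Beat against the emitted tone: |f₂ − f₀| = 2v_e·f₀/(v + v_e) = 2 × 30 × 413/367 ≈ 68 Hz.

68 Hz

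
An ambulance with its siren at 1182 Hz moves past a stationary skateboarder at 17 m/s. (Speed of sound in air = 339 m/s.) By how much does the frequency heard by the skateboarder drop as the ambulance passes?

119 Hz

Approaching: f₁ = f · v/(v − v_s) = 1182 × 339/322 ≈ 1244 Hz.
Receding: f₂ = f · v/(v + v_s) = 1182 × 339/356 ≈ 1126 Hz.
Drop: f₁ − f₂ = 2f·v·v_s/(v² − v_s²) = 2 × 1182 × 339 × 17/(339² − 17²) ≈ 119 Hz.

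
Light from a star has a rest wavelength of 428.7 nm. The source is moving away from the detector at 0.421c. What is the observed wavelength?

671.6 nm

Relativistic Doppler for wavelength: λ' = λ₀ · √((1 + β)/(1 − β)).
λ' = 428.7 × √(1.4210/0.5790) = 428.7 × 1.56660 ≈ 671.6 nm.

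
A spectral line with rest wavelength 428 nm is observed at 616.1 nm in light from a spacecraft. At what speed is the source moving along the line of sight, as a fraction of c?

λ'/λ₀ = 1.4395 > 1 (redshift), so the source is receding.
λ'/λ₀ = √((1 + β)/(1 − β)) for a receding source ⇒ β = (r² − 1)/(r² + 1) with r = λ'/λ₀.
β = (2.0721 − 1)/(2.0721 + 1) ≈ 0.349.

0.349c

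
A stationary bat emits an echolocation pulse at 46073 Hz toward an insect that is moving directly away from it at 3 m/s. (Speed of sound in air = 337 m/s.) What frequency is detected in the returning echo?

The insect first receives the wave as a moving observer: f₁ = f₀ · (v − u)/v = 46073 × (337 − 3)/337 ≈ 45663 Hz.
On reflection it acts as a source moving away from the stationary detector: f₂ = f₁ · v/(v + u) = 45663 × 337/340 ≈ 45260 Hz.
Equivalently f₂ = f₀ · (v − u)/(v + u).

45260 Hz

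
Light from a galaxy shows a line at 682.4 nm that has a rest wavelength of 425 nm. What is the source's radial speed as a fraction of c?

λ'/λ₀ = 1.6056 > 1 (redshift), so the source is receding.
λ'/λ₀ = √((1 + β)/(1 − β)) for a receding source ⇒ β = (r² − 1)/(r² + 1) with r = λ'/λ₀.
β = (2.5781 − 1)/(2.5781 + 1) ≈ 0.441.

0.441c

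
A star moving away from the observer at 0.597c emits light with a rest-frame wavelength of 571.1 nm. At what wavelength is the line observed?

1136.9 nm

Relativistic Doppler for wavelength: λ' = λ₀ · √((1 + β)/(1 − β)).
λ' = 571.1 × √(1.5970/0.4030) = 571.1 × 1.99067 ≈ 1136.9 nm.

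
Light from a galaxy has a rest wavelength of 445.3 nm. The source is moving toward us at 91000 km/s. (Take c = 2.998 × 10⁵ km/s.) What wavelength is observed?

325.5 nm

β = v/c = 91000/299800 = 0.3035.
Relativistic Doppler for wavelength: λ' = λ₀ · √((1 − β)/(1 + β)).
λ' = 445.3 × √(0.6965/1.3035) = 445.3 × 0.73095 ≈ 325.5 nm.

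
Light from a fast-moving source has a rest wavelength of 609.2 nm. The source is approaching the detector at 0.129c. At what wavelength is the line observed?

Relativistic Doppler for wavelength: λ' = λ₀ · √((1 − β)/(1 + β)).
λ' = 609.2 × √(0.8710/1.1290) = 609.2 × 0.87834 ≈ 535.1 nm.

535.1 nm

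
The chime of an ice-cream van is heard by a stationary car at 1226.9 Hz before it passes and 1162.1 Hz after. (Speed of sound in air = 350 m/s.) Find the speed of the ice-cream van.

9.5 m/s

f₁/f₂ = (v + v_s)/(v − v_s), so v_s = v · (f₁ − f₂)/(f₁ + f₂).
v_s = 350 × (1226.9 − 1162.1)/(1226.9 + 1162.1) = 350 × 64.8/2389.0 ≈ 9.5 m/s.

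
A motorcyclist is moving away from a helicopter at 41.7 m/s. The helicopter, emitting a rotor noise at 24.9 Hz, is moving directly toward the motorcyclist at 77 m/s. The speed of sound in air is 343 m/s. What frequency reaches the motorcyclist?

Both move, so f' = f · (v − v_o)/(v − v_s).
f' = 24.9 × (343 − 41.7)/(343 − 77) = 24.9 × 301.3/266 ≈ 28.2 Hz.

28.2 Hz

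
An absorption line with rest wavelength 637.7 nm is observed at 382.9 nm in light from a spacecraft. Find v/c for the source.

0.470c

λ'/λ₀ = 0.6004 < 1 (blueshift), so the source is approaching.
λ'/λ₀ = √((1 − β)/(1 + β)) for an approaching source ⇒ β = (1 − r²)/(1 + r²) with r = λ'/λ₀.
β = (1 − 0.3605)/(1 + 0.3605) ≈ 0.470.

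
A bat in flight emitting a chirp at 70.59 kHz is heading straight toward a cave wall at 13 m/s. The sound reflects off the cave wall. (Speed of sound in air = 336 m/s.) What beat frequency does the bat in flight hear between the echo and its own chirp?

5682 Hz

The cave wall receives the sound from a moving source: f₁ = f₀ · v/(v − v_e) = 70.59 × 336/323 ≈ 73.43 kHz.
On the return leg the bat in flight is a moving observer: f₂ = f₁ · (v + v_e)/v = 73.43 × 349/336 ≈ 76.27 kHz.
Equivalently f₂ = f₀ · (v + v_e)/(v − v_e).
Beat against the emitted tone (with f₀ = 70590 Hz): |f₂ − f₀| = 2v_e·f₀/(v − v_e) = 2 × 13 × 70590/323 ≈ 5682 Hz.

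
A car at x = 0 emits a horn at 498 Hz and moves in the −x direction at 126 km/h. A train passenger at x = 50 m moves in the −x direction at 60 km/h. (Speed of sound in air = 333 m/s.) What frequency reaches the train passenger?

126 km/h = 35 m/s; 60 km/h = 16.67 m/s.
The observer lies on the +x side, so the source is heading away from the observer and the observer is heading toward the source.
Both move, so f' = f · (v + v_o)/(v + v_s).
f' = 498 × (333 + 16.67)/(333 + 35) = 498 × 349.67/368 ≈ 473 Hz.

473 Hz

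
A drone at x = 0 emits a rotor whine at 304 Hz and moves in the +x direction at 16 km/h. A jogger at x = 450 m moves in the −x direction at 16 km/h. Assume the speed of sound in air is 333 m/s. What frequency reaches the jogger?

16 km/h = 4.444 m/s; 16 km/h = 4.444 m/s.
The observer lies on the +x side, so the source is heading toward the observer and the observer is heading toward the source.
With source approaching and observer approaching, f' = f · (v + v_o)/(v − v_s).
f' = 304 × (333 + 4.444)/(333 − 4.444) = 304 × 337.44/328.56 ≈ 312 Hz.

312 Hz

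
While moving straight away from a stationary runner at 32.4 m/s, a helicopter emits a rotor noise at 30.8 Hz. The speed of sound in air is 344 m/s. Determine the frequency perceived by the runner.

28.1 Hz

Only the source moves, away from the listener, so f' = f · v/(v + v_s).
f' = 30.8 × 344/(344 + 32.4) = 30.8 × 344/376.4 ≈ 28.1 Hz.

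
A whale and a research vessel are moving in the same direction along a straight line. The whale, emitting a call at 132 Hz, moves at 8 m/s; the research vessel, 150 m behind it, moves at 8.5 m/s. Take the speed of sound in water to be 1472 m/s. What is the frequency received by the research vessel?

132 Hz

The research vessel is behind, so the whale is moving away from it while the research vessel is moving toward the whale.
General Doppler shift: f' = f · (v + v_o)/(v + v_s).
f' = 132 × (1472 + 8.5)/(1472 + 8) = 132 × 1480.5/1480 ≈ 132 Hz.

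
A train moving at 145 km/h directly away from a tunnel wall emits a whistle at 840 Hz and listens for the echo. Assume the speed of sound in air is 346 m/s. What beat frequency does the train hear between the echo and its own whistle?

175 Hz

145 km/h = 40.28 m/s.
The tunnel wall receives the sound from a moving source: f₁ = f₀ · v/(v + v_e) = 840 × 346/386.28 ≈ 752.4 Hz.
On the return leg the train is a moving observer: f₂ = f₁ · (v − v_e)/v = 752.4 × 305.72/346 ≈ 664.8 Hz.
Equivalently f₂ = f₀ · (v − v_e)/(v + v_e).
Beat against the emitted tone: |f₂ − f₀| = 2v_e·f₀/(v + v_e) = 2 × 40.28 × 840/386.28 ≈ 175 Hz.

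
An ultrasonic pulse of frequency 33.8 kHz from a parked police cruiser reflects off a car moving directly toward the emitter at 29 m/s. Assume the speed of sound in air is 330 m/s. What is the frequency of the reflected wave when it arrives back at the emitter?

40.3 kHz

At the car (a moving observer), f₁ = f₀ · (v + u)/v = 33.8 × 359/330 ≈ 36.8 kHz.
The reflection then acts as a moving source: f₂ = f₁ · v/(v − u) ≈ 40.3 kHz.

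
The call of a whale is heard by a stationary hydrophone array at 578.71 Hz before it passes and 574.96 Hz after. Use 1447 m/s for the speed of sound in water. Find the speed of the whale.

4.7 m/s

f₁/f₂ = (v + v_s)/(v − v_s), so v_s = v · (f₁ − f₂)/(f₁ + f₂).
v_s = 1447 × (578.71 − 574.96)/(578.71 + 574.96) = 1447 × 3.75/1153.67 ≈ 4.7 m/s.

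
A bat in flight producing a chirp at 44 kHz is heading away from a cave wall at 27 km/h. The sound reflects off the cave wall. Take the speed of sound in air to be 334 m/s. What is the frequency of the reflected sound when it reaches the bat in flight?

27 km/h = 7.5 m/s.
The cave wall receives the sound from a moving source: f₁ = f₀ · v/(v + v_e) = 44 × 334/341.5 ≈ 43.0 kHz.
On the return leg the bat in flight is a moving observer: f₂ = f₁ · (v − v_e)/v = 43.0 × 326.5/334 ≈ 42.1 kHz.

42.1 kHz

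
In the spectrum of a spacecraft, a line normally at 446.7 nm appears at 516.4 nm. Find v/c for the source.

0.144c

λ'/λ₀ = 1.1560 > 1 (redshift), so the source is receding.
λ'/λ₀ = √((1 + β)/(1 − β)) for a receding source ⇒ β = (r² − 1)/(r² + 1) with r = λ'/λ₀.
β = (1.3364 − 1)/(1.3364 + 1) ≈ 0.144.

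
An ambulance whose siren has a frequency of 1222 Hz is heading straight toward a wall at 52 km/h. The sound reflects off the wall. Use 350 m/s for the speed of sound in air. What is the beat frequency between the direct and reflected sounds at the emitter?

105 Hz

52 km/h = 14.44 m/s.
The wall receives the sound from a moving source: f₁ = f₀ · v/(v − v_e) = 1222 × 350/335.56 ≈ 1274.6 Hz.
On the return leg the ambulance is a moving observer: f₂ = f₁ · (v + v_e)/v = 1274.6 × 364.44/350 ≈ 1327.2 Hz.
Equivalently f₂ = f₀ · (v + v_e)/(v − v_e).
Beat against the emitted tone: |f₂ − f₀| = 2v_e·f₀/(v − v_e) = 2 × 14.44 × 1222/335.56 ≈ 105 Hz.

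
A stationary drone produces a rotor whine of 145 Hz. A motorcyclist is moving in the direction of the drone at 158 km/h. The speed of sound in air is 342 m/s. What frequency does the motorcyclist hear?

158 km/h = 43.89 m/s.
Only the observer moves, toward the source, so f' = f · (v + v_o)/v.
f' = 145 × (342 + 43.89)/342 = 145 × 385.89/342 ≈ 164 Hz.

164 Hz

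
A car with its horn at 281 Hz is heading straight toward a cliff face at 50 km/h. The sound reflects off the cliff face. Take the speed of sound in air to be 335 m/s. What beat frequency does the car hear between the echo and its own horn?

24.3 Hz

50 km/h = 13.89 m/s.
The cliff face receives the sound from a moving source: f₁ = f₀ · v/(v − v_e) = 281 × 335/321.11 ≈ 293.2 Hz.
On the return leg the car is a moving observer: f₂ = f₁ · (v + v_e)/v = 293.2 × 348.89/335 ≈ 305.3 Hz.
Beat against the emitted tone: |f₂ − f₀| = 2v_e·f₀/(v − v_e) = 2 × 13.89 × 281/321.11 ≈ 24.3 Hz.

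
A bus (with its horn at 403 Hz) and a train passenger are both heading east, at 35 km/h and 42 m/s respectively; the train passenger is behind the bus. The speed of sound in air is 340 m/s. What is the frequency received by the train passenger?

35 km/h = 9.722 m/s.
The train passenger is behind, so the bus is moving away from it while the train passenger is moving toward the bus.
General Doppler shift: f' = f · (v + v_o)/(v + v_s).
f' = 403 × (340 + 42)/(340 + 9.722) = 403 × 382/349.72 ≈ 440 Hz.

440 Hz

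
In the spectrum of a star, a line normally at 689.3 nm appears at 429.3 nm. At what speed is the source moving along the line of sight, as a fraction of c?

λ'/λ₀ = 0.6228 < 1 (blueshift), so the source is approaching.
λ'/λ₀ = √((1 − β)/(1 + β)) for an approaching source ⇒ β = (1 − r²)/(1 + r²) with r = λ'/λ₀.
β = (1 − 0.3879)/(1 + 0.3879) ≈ 0.441.

0.441c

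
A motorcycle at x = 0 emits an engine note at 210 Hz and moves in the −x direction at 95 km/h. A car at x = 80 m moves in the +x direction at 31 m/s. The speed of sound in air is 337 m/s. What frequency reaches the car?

177 Hz

95 km/h = 26.39 m/s.
The observer lies on the +x side, so the source is heading away from the observer and the observer is heading away from the source.
Both move, so f' = f · (v − v_o)/(v + v_s).
f' = 210 × (337 − 31)/(337 + 26.39) = 210 × 306/363.39 ≈ 177 Hz.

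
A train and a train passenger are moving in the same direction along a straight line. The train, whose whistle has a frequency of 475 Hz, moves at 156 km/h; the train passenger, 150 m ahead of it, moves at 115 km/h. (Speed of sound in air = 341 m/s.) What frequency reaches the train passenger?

493 Hz

156 km/h = 43.33 m/s; 115 km/h = 31.94 m/s.
The train passenger is ahead, so the train is moving toward it while the train passenger is moving away from the train.
Both move, so f' = f · (v − v_o)/(v − v_s).
f' = 475 × (341 − 31.94)/(341 − 43.33) = 475 × 309.06/297.67 ≈ 493 Hz.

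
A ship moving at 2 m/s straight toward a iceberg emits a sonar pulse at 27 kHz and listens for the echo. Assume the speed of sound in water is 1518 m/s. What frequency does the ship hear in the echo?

The iceberg receives the sound from a moving source: f₁ = f₀ · v/(v − v_e) = 27 × 1518/1516 ≈ 27.0 kHz.
On the return leg the ship is a moving observer: f₂ = f₁ · (v + v_e)/v = 27.0 × 1520/1518 ≈ 27.1 kHz.
Equivalently f₂ = f₀ · (v + v_e)/(v − v_e).

27.1 kHz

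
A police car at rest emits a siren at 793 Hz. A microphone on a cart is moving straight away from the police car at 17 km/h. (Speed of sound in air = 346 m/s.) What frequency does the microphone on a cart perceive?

17 km/h = 4.722 m/s.
Only the observer moves, away from the source, so f' = f · (v − v_o)/v.
f' = 793 × (346 − 4.722)/346 = 793 × 341.28/346 ≈ 782 Hz.

782 Hz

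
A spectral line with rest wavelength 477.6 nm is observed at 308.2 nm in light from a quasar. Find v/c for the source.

0.412

λ'/λ₀ = 0.6453 < 1 (blueshift), so the source is approaching.
λ'/λ₀ = √((1 − β)/(1 + β)) for an approaching source ⇒ β = (1 − r²)/(1 + r²) with r = λ'/λ₀.
β = (1 − 0.4164)/(1 + 0.4164) ≈ 0.412.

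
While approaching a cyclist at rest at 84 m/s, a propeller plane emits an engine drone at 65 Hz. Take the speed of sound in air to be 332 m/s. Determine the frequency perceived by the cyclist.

87 Hz

With the source moving toward a stationary observer, f' = f · v/(v − v_s).
f' = 65 × 332/(332 − 84) = 65 × 332/248 ≈ 87 Hz.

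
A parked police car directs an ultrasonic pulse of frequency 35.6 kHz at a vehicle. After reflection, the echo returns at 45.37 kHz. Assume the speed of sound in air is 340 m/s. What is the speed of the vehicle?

41 m/s

Double Doppler shift off a moving reflector: f₂ = f₀ · (v + u)/(v − u) (u > 0 toward emitter).
Rearranging, u = v · (f₂ − f₀)/(f₂ + f₀) = 340 × 9.77/80.97 ≈ 41 m/s.
So the vehicle is moving at 41 m/s toward the emitter.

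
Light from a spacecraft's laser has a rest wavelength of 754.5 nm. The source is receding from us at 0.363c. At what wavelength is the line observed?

Relativistic Doppler for wavelength: λ' = λ₀ · √((1 + β)/(1 − β)).
λ' = 754.5 × √(1.3630/0.6370) = 754.5 × 1.46278 ≈ 1103.7 nm.

1103.7 nm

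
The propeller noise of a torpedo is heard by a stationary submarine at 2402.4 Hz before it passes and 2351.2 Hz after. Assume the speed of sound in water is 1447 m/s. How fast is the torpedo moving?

15.6 m/s

f₁/f₂ = (v + v_s)/(v − v_s), so v_s = v · (f₁ − f₂)/(f₁ + f₂).
v_s = 1447 × (2402.4 − 2351.2)/(2402.4 + 2351.2) = 1447 × 51.2/4753.6 ≈ 15.6 m/s.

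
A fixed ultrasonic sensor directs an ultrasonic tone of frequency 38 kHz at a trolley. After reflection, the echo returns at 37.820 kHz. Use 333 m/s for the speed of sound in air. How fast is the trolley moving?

0.79 m/s

Double Doppler shift off a moving reflector: f₂ = f₀ · (v + u)/(v − u) (u > 0 toward emitter).
Rearranging, u = v · (f₂ − f₀)/(f₂ + f₀) = 333 × -0.180/75.820 ≈ -0.79 m/s.
So the trolley is moving at 0.79 m/s away from the emitter.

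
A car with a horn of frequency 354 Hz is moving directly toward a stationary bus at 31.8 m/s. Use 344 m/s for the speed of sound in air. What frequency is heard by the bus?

Only the source moves, toward the listener, so f' = f · v/(v − v_s).
f' = 354 × 344/(344 − 31.8) = 354 × 344/312.2 ≈ 390 Hz.

390 Hz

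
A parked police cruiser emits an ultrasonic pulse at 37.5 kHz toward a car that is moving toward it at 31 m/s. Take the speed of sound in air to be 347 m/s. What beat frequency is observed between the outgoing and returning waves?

7358 Hz

The car first receives the wave as a moving observer: f₁ = f₀ · (v + u)/v = 37.5 × (347 + 31)/347 ≈ 40.85 kHz.
On reflection it acts as a source moving toward the stationary detector: f₂ = f₁ · v/(v − u) = 40.85 × 347/316 ≈ 44.86 kHz.
Equivalently f₂ = f₀ · (v + u)/(v − u).
Beat frequency (with f₀ = 37500 Hz): |f₂ − f₀| = 2u·f₀/(v − u) = 2 × 31 × 37500/316 ≈ 7358 Hz.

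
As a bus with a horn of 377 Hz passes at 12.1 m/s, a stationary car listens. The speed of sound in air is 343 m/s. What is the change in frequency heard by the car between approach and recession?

26.6 Hz

Approaching: f₁ = f · v/(v − v_s) = 377 × 343/330.9 ≈ 390.8 Hz.
Receding: f₂ = f · v/(v + v_s) = 377 × 343/355.1 ≈ 364.2 Hz.
Drop: f₁ − f₂ = 2f·v·v_s/(v² − v_s²) = 2 × 377 × 343 × 12.1/(343² − 12.1²) ≈ 26.6 Hz.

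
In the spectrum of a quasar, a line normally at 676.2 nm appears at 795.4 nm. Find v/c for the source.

0.161c

λ'/λ₀ = 1.1763 > 1 (redshift), so the source is receding.
λ'/λ₀ = √((1 + β)/(1 − β)) for a receding source ⇒ β = (r² − 1)/(r² + 1) with r = λ'/λ₀.
β = (1.3836 − 1)/(1.3836 + 1) ≈ 0.161.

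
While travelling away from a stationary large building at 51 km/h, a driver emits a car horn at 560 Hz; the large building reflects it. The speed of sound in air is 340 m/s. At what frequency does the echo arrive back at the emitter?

515 Hz

51 km/h = 14.17 m/s.
The large building receives the sound from a moving source: f₁ = f₀ · v/(v + v_e) = 560 × 340/354.17 ≈ 538 Hz.
On the return leg the driver is a moving observer: f₂ = f₁ · (v − v_e)/v = 538 × 325.83/340 ≈ 515 Hz.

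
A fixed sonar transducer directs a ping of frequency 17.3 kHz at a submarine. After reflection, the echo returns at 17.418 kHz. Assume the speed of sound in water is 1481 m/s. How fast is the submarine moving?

Double Doppler shift off a moving reflector: f₂ = f₀ · (v + u)/(v − u) (u > 0 toward emitter).
Rearranging, u = v · (f₂ − f₀)/(f₂ + f₀) = 1481 × 0.118/34.718 ≈ 5.0 m/s.
So the submarine is moving at 5.0 m/s toward the emitter.

5.0 m/s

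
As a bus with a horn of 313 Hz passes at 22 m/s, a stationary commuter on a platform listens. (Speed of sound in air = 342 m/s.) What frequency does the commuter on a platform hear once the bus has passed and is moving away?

Receding: f₂ = f · v/(v + v_s) = 313 × 342/364 ≈ 294 Hz.

294 Hz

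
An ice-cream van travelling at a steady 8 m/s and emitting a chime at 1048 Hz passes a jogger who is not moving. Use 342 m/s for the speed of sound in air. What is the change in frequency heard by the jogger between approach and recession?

49.1 Hz

Approaching: f₁ = f · v/(v − v_s) = 1048 × 342/334 ≈ 1073.1 Hz.
Receding: f₂ = f · v/(v + v_s) = 1048 × 342/350 ≈ 1024.0 Hz.
Drop: f₁ − f₂ = 2f·v·v_s/(v² − v_s²) = 2 × 1048 × 342 × 8/(342² − 8²) ≈ 49.1 Hz.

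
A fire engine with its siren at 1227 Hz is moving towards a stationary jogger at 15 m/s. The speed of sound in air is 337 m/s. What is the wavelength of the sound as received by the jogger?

26.2 cm

Only the source moves, toward the listener, so f' = f · v/(v − v_s).
f' = 1227 × 337/(337 − 15) ≈ 1284 Hz.
λ' = v/f' = 337/1284.16 ≈ 26.2 cm.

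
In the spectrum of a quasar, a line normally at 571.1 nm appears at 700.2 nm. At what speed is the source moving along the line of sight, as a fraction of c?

λ'/λ₀ = 1.2261 > 1 (redshift), so the source is receding.
λ'/λ₀ = √((1 + β)/(1 − β)) for a receding source ⇒ β = (r² − 1)/(r² + 1) with r = λ'/λ₀.
β = (1.5032 − 1)/(1.5032 + 1) ≈ 0.201.

0.201c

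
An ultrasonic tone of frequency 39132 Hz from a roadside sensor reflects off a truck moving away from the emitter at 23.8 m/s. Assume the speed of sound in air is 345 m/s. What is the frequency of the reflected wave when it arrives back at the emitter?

The truck first receives the wave as a moving observer: f₁ = f₀ · (v − u)/v = 39132 × (345 − 23.8)/345 ≈ 36432 Hz.
The reflection then acts as a moving source: f₂ = f₁ · v/(v + u) ≈ 34081 Hz.

34081 Hz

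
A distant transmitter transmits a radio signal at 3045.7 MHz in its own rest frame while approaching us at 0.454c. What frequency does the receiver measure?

4970.2 MHz

Relativistic Doppler for frequency: f' = f₀ · √((1 + β)/(1 − β)).
f' = 3045.7 × √(1.4540/0.5460) = 3045.7 × 1.63187 ≈ 4970.2 MHz.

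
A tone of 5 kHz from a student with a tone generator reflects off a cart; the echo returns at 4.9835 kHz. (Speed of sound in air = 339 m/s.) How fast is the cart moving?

Double Doppler shift off a moving reflector: f₂ = f₀ · (v + u)/(v − u) (u > 0 toward emitter).
Rearranging, u = v · (f₂ − f₀)/(f₂ + f₀) = 339 × -0.0165/9.9835 ≈ -0.56 m/s.
So the cart is moving at 0.56 m/s away from the emitter.

0.56 m/s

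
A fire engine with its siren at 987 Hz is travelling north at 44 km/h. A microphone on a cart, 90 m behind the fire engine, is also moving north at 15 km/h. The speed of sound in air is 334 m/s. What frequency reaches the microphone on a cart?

44 km/h = 12.22 m/s; 15 km/h = 4.167 m/s.
The microphone on a cart is behind, so the fire engine is moving away from it while the microphone on a cart is moving toward the fire engine.
Both move, so f' = f · (v + v_o)/(v + v_s).
f' = 987 × (334 + 4.167)/(334 + 12.22) = 987 × 338.17/346.22 ≈ 964 Hz.

964 Hz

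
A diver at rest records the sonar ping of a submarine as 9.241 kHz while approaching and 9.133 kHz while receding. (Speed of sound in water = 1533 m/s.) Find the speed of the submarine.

f₁/f₂ = (v + v_s)/(v − v_s), so v_s = v · (f₁ − f₂)/(f₁ + f₂).
v_s = 1533 × (9.241 − 9.133)/(9.241 + 9.133) = 1533 × 0.108/18.374 ≈ 9.0 m/s.

9.0 m/s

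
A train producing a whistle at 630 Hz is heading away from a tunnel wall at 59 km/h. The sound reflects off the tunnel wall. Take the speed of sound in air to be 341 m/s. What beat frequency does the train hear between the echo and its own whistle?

57.8 Hz

59 km/h = 16.39 m/s.
The tunnel wall receives the sound from a moving source: f₁ = f₀ · v/(v + v_e) = 630 × 341/357.39 ≈ 601.1 Hz.
On the return leg the train is a moving observer: f₂ = f₁ · (v − v_e)/v = 601.1 × 324.61/341 ≈ 572.2 Hz.
Beat against the emitted tone: |f₂ − f₀| = 2v_e·f₀/(v + v_e) = 2 × 16.39 × 630/357.39 ≈ 57.8 Hz.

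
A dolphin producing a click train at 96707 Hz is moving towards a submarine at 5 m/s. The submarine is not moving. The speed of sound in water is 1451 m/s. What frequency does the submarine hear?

With the source moving toward a stationary observer, f' = f · v/(v − v_s).
f' = 96707 × 1451/(1451 − 5) = 96707 × 1451/1446 ≈ 97041 Hz.

97041 Hz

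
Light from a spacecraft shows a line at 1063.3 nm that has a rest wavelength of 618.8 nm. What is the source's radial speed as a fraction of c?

λ'/λ₀ = 1.7183 > 1 (redshift), so the source is receding.
λ'/λ₀ = √((1 + β)/(1 − β)) for a receding source ⇒ β = (r² − 1)/(r² + 1) with r = λ'/λ₀.
β = (2.9526 − 1)/(2.9526 + 1) ≈ 0.494.

0.494c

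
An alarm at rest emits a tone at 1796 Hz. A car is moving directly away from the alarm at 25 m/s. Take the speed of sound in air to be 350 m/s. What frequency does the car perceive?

Only the observer moves, away from the source, so f' = f · (v − v_o)/v.
f' = 1796 × (350 − 25)/350 = 1796 × 325/350 ≈ 1668 Hz.

1668 Hz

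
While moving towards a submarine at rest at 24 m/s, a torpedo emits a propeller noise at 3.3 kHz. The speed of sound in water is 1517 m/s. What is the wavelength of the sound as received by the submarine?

45.2 cm

Only the source moves, toward the listener, so f' = f · v/(v − v_s).
f' = 3.3 × 1517/(1517 − 24) ≈ 3.35 kHz.
λ' = v/f' = 1517/3353.05 ≈ 45.2 cm.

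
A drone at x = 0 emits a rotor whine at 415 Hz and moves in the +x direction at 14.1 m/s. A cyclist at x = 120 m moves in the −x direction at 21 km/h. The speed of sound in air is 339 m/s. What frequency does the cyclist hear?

21 km/h = 5.833 m/s.
The observer lies on the +x side, so the source is heading toward the observer and the observer is heading toward the source.
Both move, so f' = f · (v + v_o)/(v − v_s).
f' = 415 × (339 + 5.833)/(339 − 14.1) = 415 × 344.83/324.9 ≈ 440 Hz.

440 Hz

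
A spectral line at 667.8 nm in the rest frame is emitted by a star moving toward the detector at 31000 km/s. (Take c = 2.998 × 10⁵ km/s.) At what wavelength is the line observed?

602.0 nm

β = v/c = 31000/299800 = 0.1034.
Relativistic Doppler for wavelength: λ' = λ₀ · √((1 − β)/(1 + β)).
λ' = 667.8 × √(0.8966/1.1034) = 667.8 × 0.90143 ≈ 602.0 nm.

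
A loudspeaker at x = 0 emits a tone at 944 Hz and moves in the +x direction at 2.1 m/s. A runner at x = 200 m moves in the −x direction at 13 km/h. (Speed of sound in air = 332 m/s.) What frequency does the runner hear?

960 Hz

13 km/h = 3.611 m/s.
The observer lies on the +x side, so the source is heading toward the observer and the observer is heading toward the source.
With source approaching and observer approaching, f' = f · (v + v_o)/(v − v_s).
f' = 944 × (332 + 3.611)/(332 − 2.1) = 944 × 335.61/329.9 ≈ 960 Hz.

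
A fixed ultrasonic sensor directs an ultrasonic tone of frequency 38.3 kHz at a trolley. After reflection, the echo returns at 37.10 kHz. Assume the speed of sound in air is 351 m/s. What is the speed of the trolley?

5.6 m/s

Double Doppler shift off a moving reflector: f₂ = f₀ · (v + u)/(v − u) (u > 0 toward emitter).
Rearranging, u = v · (f₂ − f₀)/(f₂ + f₀) = 351 × -1.20/75.40 ≈ -5.6 m/s.
So the trolley is moving at 5.6 m/s away from the emitter.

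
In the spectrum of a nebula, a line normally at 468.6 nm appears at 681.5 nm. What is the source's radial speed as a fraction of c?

λ'/λ₀ = 1.4543 > 1 (redshift), so the source is receding.
λ'/λ₀ = √((1 + β)/(1 − β)) for a receding source ⇒ β = (r² − 1)/(r² + 1) with r = λ'/λ₀.
β = (2.1151 − 1)/(2.1151 + 1) ≈ 0.358.

0.358c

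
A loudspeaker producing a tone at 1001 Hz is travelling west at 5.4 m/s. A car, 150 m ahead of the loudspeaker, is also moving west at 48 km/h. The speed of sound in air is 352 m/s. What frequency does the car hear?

48 km/h = 13.33 m/s.
The car is ahead, so the loudspeaker is moving toward it while the car is moving away from the loudspeaker.
General Doppler shift: f' = f · (v − v_o)/(v − v_s).
f' = 1001 × (352 − 13.33)/(352 − 5.4) = 1001 × 338.67/346.6 ≈ 978 Hz.

978 Hz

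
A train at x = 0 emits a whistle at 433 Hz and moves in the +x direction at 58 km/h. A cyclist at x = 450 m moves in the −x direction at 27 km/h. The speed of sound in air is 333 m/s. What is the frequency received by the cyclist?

58 km/h = 16.11 m/s; 27 km/h = 7.5 m/s.
The observer lies on the +x side, so the source is heading toward the observer and the observer is heading toward the source.
Both move, so f' = f · (v + v_o)/(v − v_s).
f' = 433 × (333 + 7.5)/(333 − 16.11) = 433 × 340.5/316.89 ≈ 465 Hz.

465 Hz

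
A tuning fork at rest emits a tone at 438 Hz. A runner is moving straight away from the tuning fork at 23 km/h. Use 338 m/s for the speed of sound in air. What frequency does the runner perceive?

23 km/h = 6.389 m/s.
Moving observer, stationary source: f' = f · (v − v_o)/v.
f' = 438 × (338 − 6.389)/338 = 438 × 331.61/338 ≈ 430 Hz.

430 Hz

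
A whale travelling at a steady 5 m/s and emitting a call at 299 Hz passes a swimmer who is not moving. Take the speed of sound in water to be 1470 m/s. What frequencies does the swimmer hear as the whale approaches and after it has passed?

300 Hz approaching; 298 Hz receding

Approaching: f₁ = f · v/(v − v_s) = 299 × 1470/1465 ≈ 300 Hz.
Receding: f₂ = f · v/(v + v_s) = 299 × 1470/1475 ≈ 298 Hz.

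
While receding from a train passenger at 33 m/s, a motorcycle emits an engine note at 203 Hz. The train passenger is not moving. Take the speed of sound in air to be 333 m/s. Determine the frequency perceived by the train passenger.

Only the source moves, away from the listener, so f' = f · v/(v + v_s).
f' = 203 × 333/(333 + 33) = 203 × 333/366 ≈ 185 Hz.

185 Hz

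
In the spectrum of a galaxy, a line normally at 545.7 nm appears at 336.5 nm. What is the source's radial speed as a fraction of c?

λ'/λ₀ = 0.6166 < 1 (blueshift), so the source is approaching.
λ'/λ₀ = √((1 − β)/(1 + β)) for an approaching source ⇒ β = (1 − r²)/(1 + r²) with r = λ'/λ₀.
β = (1 − 0.3802)/(1 + 0.3802) ≈ 0.449.

0.449c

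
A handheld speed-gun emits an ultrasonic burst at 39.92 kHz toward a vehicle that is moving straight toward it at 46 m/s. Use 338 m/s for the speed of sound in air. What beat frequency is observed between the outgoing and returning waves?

At the vehicle (a moving observer), f₁ = f₀ · (v + u)/v = 39.92 × 384/338 ≈ 45.35 kHz.
The reflection then acts as a moving source: f₂ = f₁ · v/(v − u) ≈ 52.50 kHz.
Beat frequency (with f₀ = 39920 Hz): |f₂ − f₀| = 2u·f₀/(v − u) = 2 × 46 × 39920/292 ≈ 12578 Hz.

12578 Hz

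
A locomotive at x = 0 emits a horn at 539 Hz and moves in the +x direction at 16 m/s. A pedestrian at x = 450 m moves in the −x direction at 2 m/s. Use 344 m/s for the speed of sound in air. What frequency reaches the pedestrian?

The observer lies on the +x side, so the source is heading toward the observer and the observer is heading toward the source.
With source approaching and observer approaching, f' = f · (v + v_o)/(v − v_s).
f' = 539 × (344 + 2)/(344 − 16) = 539 × 346/328 ≈ 569 Hz.

569 Hz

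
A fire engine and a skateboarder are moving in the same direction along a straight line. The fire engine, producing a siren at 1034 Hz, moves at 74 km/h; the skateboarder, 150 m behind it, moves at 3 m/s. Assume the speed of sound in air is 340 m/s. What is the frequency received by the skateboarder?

984 Hz

74 km/h = 20.56 m/s.
The skateboarder is behind, so the fire engine is moving away from it while the skateboarder is moving toward the fire engine.
General Doppler shift: f' = f · (v + v_o)/(v + v_s).
f' = 1034 × (340 + 3)/(340 + 20.56) = 1034 × 343/360.56 ≈ 984 Hz.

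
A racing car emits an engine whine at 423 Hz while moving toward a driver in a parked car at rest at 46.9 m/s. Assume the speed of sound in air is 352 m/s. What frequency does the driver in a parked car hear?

488 Hz

Moving source, stationary observer: f' = f · v/(v − v_s) since the source is approaching.
f' = 423 × 352/(352 − 46.9) = 423 × 352/305.1 ≈ 488 Hz.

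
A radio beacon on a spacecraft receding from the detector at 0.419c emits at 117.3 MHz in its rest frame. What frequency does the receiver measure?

Relativistic Doppler for frequency: f' = f₀ · √((1 − β)/(1 + β)).
f' = 117.3 × √(0.5810/1.4190) = 117.3 × 0.63988 ≈ 75.1 MHz.

75.1 MHz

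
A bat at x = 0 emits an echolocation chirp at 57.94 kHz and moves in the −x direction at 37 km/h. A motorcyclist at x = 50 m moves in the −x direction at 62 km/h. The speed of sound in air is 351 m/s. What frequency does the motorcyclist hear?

59.1 kHz

37 km/h = 10.28 m/s; 62 km/h = 17.22 m/s.
The observer lies on the +x side, so the source is heading away from the observer and the observer is heading toward the source.
General Doppler shift: f' = f · (v + v_o)/(v + v_s).
f' = 57.94 × (351 + 17.22)/(351 + 10.28) = 57.94 × 368.22/361.28 ≈ 59.1 kHz.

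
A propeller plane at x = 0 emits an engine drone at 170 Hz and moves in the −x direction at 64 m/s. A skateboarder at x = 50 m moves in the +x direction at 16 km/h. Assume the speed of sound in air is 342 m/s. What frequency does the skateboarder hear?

16 km/h = 4.444 m/s.
The observer lies on the +x side, so the source is heading away from the observer and the observer is heading away from the source.
Both move, so f' = f · (v − v_o)/(v + v_s).
f' = 170 × (342 − 4.444)/(342 + 64) = 170 × 337.56/406 ≈ 141 Hz.

141 Hz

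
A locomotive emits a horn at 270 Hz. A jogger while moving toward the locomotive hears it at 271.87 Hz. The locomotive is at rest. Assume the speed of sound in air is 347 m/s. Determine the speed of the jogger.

2.40 m/s

f' = f · (v + v_o)/v ⇒ v_o = v · |f'/f − 1|.
v_o = 347 × |271.87/270 − 1| = 347 × 0.006926 ≈ 2.40 m/s.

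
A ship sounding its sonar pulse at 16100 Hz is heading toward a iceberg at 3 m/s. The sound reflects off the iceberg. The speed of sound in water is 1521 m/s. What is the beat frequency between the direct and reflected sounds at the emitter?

The iceberg receives the sound from a moving source: f₁ = f₀ · v/(v − v_e) = 16100 × 1521/1518 ≈ 16131.8 Hz.
On the return leg the ship is a moving observer: f₂ = f₁ · (v + v_e)/v = 16131.8 × 1524/1521 ≈ 16163.6 Hz.
Beat against the emitted tone: |f₂ − f₀| = 2v_e·f₀/(v − v_e) = 2 × 3 × 16100/1518 ≈ 64 Hz.

64 Hz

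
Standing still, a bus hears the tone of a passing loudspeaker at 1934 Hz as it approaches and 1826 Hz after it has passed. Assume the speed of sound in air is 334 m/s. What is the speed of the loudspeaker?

f₁/f₂ = (v + v_s)/(v − v_s), so v_s = v · (f₁ − f₂)/(f₁ + f₂).
v_s = 334 × (1934 − 1826)/(1934 + 1826) = 334 × 108/3760 ≈ 9.6 m/s.

9.6 m/s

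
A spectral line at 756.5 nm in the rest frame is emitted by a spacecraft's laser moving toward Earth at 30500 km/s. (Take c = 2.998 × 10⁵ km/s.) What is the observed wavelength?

683.1 nm

β = v/c = 30500/299800 = 0.1017.
Relativistic Doppler for wavelength: λ' = λ₀ · √((1 − β)/(1 + β)).
λ' = 756.5 × √(0.8983/1.1017) = 756.5 × 0.90295 ≈ 683.1 nm.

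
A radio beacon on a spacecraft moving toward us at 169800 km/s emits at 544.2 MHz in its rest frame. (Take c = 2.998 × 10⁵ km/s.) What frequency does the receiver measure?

1034.3 MHz

β = v/c = 169800/299800 = 0.5664.
Relativistic Doppler for frequency: f' = f₀ · √((1 + β)/(1 − β)).
f' = 544.2 × √(1.5664/0.4336) = 544.2 × 1.90061 ≈ 1034.3 MHz.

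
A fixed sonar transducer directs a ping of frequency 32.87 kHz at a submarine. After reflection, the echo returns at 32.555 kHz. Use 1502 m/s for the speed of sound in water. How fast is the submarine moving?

7.2 m/s

Double Doppler shift off a moving reflector: f₂ = f₀ · (v + u)/(v − u) (u > 0 toward emitter).
Rearranging, u = v · (f₂ − f₀)/(f₂ + f₀) = 1502 × -0.315/65.425 ≈ -7.2 m/s.
So the submarine is moving at 7.2 m/s away from the emitter.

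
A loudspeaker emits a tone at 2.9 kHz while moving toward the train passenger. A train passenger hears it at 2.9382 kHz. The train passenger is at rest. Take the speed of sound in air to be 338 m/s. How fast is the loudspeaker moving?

f' = f · v/(v − v_s) ⇒ v_s = v · |1 − f/f'|.
v_s = 338 × |1 − 2.9/2.9382| = 338 × 0.013 ≈ 4.4 m/s.

4.4 m/s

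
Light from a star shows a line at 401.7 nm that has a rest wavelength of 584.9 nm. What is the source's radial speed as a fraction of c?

0.359

λ'/λ₀ = 0.6868 < 1 (blueshift), so the source is approaching.
λ'/λ₀ = √((1 − β)/(1 + β)) for an approaching source ⇒ β = (1 − r²)/(1 + r²) with r = λ'/λ₀.
β = (1 − 0.4717)/(1 + 0.4717) ≈ 0.359.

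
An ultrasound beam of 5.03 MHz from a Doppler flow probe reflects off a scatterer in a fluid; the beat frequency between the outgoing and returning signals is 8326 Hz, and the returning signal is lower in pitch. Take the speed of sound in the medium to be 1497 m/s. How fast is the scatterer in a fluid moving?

1.24 m/s

Double Doppler shift off a moving reflector: f₂ = f₀ · (v + u)/(v − u) (u > 0 toward emitter).
Returning signal is lower, so f₂ = f₀ − Δf = 5030000 − 8326 = 5021674 Hz.
Rearranging, u = v · (f₂ − f₀)/(f₂ + f₀) = 1497 × -8326/10051674 ≈ -1.24 m/s.
So the scatterer in a fluid is moving at 1.24 m/s away from the emitter.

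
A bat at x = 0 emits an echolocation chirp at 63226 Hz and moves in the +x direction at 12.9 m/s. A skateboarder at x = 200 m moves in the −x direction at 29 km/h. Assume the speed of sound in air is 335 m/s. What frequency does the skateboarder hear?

67339 Hz

29 km/h = 8.056 m/s.
The observer lies on the +x side, so the source is heading toward the observer and the observer is heading toward the source.
General Doppler shift: f' = f · (v + v_o)/(v − v_s).
f' = 63226 × (335 + 8.056)/(335 − 12.9) = 63226 × 343.06/322.1 ≈ 67339 Hz.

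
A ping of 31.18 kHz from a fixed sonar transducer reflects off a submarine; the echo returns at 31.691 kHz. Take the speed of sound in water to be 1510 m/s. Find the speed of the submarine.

12.3 m/s

Double Doppler shift off a moving reflector: f₂ = f₀ · (v + u)/(v − u) (u > 0 toward emitter).
Rearranging, u = v · (f₂ − f₀)/(f₂ + f₀) = 1510 × 0.511/62.871 ≈ 12.3 m/s.
So the submarine is moving at 12.3 m/s toward the emitter.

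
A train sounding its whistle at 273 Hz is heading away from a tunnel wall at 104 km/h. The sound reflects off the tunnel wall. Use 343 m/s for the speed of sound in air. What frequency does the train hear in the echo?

231 Hz

104 km/h = 28.89 m/s.
The tunnel wall receives the sound from a moving source: f₁ = f₀ · v/(v + v_e) = 273 × 343/371.89 ≈ 252 Hz.
On the return leg the train is a moving observer: f₂ = f₁ · (v − v_e)/v = 252 × 314.11/343 ≈ 231 Hz.
Equivalently f₂ = f₀ · (v − v_e)/(v + v_e).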